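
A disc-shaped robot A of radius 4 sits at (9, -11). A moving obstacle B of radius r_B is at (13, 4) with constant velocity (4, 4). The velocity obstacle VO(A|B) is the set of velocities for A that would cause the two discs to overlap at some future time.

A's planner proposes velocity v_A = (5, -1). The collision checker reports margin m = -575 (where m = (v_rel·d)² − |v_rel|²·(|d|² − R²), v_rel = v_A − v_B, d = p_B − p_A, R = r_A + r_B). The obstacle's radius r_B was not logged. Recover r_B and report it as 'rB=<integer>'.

m = -575
d = (4, 15);  v_rel = (1, -5),  |v_rel|² = 26
v_rel×d = (1)·(15) − (-5)·(4) = 35
since m = R²·26 − 35²:  R² = (1225 + -575) / 26 = 25
R = √25 = 5  ⇒  r_B = 5 − 4 = 1

rB=1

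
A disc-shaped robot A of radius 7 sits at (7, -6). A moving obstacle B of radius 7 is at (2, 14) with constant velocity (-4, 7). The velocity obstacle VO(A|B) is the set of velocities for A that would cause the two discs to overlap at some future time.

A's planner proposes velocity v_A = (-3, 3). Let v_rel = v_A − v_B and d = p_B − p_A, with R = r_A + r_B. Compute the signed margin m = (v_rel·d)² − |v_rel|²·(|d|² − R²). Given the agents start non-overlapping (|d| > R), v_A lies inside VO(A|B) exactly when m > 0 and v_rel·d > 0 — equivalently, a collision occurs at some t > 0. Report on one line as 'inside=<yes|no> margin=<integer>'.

d = (-5, 20),  |d|² = 425;  R = 7+7 = 14,  c = 425−14² = 229
v_rel = (1, -4),  |v_rel|² = 17;  v_rel·d = (1)·(-5) + (-4)·(20) = -85
17·t² + 170·t + 229 = 0  ⇒  m = (-85)² − 17·229 = 3332
m = 3332 > 0,  v_rel·d = -85 < 0  ⇒  outside

inside=no margin=3332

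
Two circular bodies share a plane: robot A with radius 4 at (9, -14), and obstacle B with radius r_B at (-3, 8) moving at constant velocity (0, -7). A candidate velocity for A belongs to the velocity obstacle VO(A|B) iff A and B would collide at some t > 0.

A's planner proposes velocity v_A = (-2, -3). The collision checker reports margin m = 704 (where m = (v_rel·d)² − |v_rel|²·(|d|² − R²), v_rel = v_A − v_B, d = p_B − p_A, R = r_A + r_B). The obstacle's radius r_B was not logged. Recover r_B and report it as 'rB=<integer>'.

m = 704
d = (-12, 22);  v_rel = (-2, 4),  |v_rel|² = 20
v_rel×d = (-2)·(22) − (4)·(-12) = 4
since m = R²·20 − 4²:  R² = (16 + 704) / 20 = 36
R = √36 = 6  ⇒  r_B = 6 − 4 = 2

rB=2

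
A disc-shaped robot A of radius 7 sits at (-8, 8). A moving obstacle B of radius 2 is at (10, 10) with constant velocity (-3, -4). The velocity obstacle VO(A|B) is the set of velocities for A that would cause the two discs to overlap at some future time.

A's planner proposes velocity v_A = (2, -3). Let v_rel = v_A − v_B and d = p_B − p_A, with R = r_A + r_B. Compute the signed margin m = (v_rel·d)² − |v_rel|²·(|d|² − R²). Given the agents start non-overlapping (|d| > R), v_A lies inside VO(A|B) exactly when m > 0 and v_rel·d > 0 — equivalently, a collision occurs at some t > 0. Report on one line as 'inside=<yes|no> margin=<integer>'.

d = (18, 2),  |d|² = 328;  R = 7+2 = 9,  c = 328−9² = 247
v_rel = (5, 1),  |v_rel|² = 26;  v_rel·d = (5)·(18) + (1)·(2) = 92
26·t² − 184·t + 247 = 0  ⇒  m = 92² − 26·247 = 2042
m = 2042 > 0,  v_rel·d = 92 > 0  ⇒  inside

inside=yes margin=2042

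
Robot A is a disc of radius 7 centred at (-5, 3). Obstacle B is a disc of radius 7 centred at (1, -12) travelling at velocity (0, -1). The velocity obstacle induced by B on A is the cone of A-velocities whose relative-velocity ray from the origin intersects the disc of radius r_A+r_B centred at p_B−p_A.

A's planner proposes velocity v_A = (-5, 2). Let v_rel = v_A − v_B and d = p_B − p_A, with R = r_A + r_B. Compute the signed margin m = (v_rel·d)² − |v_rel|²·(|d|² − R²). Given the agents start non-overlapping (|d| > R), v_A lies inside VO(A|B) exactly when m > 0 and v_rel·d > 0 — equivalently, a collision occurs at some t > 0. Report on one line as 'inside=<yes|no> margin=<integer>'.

d = (6, -15),  |d|² = 261;  R = 7+7 = 14,  c = 261−14² = 65
v_rel = (-5, 3),  |v_rel|² = 34;  v_rel·d = (-5)·(6) + (3)·(-15) = -75
34·t² + 150·t + 65 = 0  ⇒  m = (-75)² − 34·65 = 3415
m = 3415 > 0,  v_rel·d = -75 < 0  ⇒  outside

inside=no margin=3415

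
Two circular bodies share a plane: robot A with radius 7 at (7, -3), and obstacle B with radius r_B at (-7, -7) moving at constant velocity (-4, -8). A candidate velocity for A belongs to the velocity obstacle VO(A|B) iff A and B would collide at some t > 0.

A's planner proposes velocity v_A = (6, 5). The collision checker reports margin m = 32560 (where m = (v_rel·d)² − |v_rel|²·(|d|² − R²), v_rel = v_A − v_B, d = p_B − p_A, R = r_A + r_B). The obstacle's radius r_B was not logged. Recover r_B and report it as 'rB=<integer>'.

m = 32560
d = (-14, -4);  v_rel = (10, 13),  |v_rel|² = 269
v_rel×d = (10)·(-4) − (13)·(-14) = 142
since m = R²·269 − 142²:  R² = (20164 + 32560) / 269 = 196
R = √196 = 14  ⇒  r_B = 14 − 7 = 7

rB=7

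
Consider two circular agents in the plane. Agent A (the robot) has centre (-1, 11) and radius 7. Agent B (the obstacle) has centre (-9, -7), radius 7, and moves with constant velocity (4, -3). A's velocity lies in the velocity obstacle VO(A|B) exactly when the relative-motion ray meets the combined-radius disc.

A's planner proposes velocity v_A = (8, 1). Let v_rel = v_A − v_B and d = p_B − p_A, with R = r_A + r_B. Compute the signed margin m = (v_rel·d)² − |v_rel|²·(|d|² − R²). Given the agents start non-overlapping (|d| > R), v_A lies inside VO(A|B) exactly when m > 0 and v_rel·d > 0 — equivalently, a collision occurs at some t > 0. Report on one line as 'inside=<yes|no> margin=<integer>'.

d = (-8, -18),  |d|² = 388;  R = 7+7 = 14,  c = 388−14² = 192
v_rel = (4, 4),  |v_rel|² = 32;  v_rel·d = (4)·(-8) + (4)·(-18) = -104
32·t² + 208·t + 192 = 0  ⇒  m = (-104)² − 32·192 = 4672
m = 4672 > 0,  v_rel·d = -104 < 0  ⇒  outside

inside=no margin=4672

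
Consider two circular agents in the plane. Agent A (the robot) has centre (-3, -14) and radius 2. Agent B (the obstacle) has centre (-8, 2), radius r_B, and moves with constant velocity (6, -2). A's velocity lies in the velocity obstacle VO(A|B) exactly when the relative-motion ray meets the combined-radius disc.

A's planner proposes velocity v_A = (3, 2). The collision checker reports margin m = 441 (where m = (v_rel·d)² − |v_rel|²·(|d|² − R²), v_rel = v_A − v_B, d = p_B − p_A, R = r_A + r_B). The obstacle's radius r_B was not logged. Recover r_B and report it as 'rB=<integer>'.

m = 441
d = (-5, 16);  v_rel = (-3, 4),  |v_rel|² = 25
v_rel×d = (-3)·(16) − (4)·(-5) = -28
since m = R²·25 − (-28)²:  R² = (784 + 441) / 25 = 49
R = √49 = 7  ⇒  r_B = 7 − 2 = 5

rB=5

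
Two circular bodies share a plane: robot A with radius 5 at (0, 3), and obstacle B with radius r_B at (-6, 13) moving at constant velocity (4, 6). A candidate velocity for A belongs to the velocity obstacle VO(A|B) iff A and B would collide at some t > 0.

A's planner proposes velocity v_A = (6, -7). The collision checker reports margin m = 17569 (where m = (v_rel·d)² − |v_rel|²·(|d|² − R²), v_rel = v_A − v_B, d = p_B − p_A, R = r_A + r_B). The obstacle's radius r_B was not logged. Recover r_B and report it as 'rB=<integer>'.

m = 17569
d = (-6, 10);  v_rel = (2, -13),  |v_rel|² = 173
v_rel×d = (2)·(10) − (-13)·(-6) = -58
since m = R²·173 − (-58)²:  R² = (3364 + 17569) / 173 = 121
R = √121 = 11  ⇒  r_B = 11 − 5 = 6

rB=6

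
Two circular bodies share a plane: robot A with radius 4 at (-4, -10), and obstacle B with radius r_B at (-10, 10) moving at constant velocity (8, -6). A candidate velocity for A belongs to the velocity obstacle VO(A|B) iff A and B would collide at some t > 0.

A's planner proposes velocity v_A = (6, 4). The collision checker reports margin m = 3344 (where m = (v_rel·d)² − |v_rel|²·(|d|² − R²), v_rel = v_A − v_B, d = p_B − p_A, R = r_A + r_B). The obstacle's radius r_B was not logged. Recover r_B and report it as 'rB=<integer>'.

m = 3344
d = (-6, 20);  v_rel = (-2, 10),  |v_rel|² = 104
v_rel×d = (-2)·(20) − (10)·(-6) = 20
since m = R²·104 − 20²:  R² = (400 + 3344) / 104 = 36
R = √36 = 6  ⇒  r_B = 6 − 4 = 2

rB=2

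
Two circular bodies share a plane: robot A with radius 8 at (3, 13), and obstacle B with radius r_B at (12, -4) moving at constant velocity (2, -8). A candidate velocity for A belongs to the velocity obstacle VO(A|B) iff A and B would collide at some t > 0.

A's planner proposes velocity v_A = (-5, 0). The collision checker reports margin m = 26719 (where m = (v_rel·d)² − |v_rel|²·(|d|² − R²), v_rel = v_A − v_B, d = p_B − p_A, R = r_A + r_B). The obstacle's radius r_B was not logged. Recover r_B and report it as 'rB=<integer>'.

m = 26719
d = (9, -17);  v_rel = (-7, 8),  |v_rel|² = 113
v_rel×d = (-7)·(-17) − (8)·(9) = 47
since m = R²·113 − 47²:  R² = (2209 + 26719) / 113 = 256
R = √256 = 16  ⇒  r_B = 16 − 8 = 8

rB=8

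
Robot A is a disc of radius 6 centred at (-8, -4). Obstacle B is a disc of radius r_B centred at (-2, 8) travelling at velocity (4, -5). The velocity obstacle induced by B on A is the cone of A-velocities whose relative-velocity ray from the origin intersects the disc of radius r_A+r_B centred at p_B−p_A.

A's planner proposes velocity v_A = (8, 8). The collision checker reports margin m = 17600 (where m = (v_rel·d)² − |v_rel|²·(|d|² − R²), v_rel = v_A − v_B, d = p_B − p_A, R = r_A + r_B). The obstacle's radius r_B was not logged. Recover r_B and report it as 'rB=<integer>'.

m = 17600
d = (6, 12);  v_rel = (4, 13),  |v_rel|² = 185
v_rel×d = (4)·(12) − (13)·(6) = -30
since m = R²·185 − (-30)²:  R² = (900 + 17600) / 185 = 100
R = √100 = 10  ⇒  r_B = 10 − 6 = 4

rB=4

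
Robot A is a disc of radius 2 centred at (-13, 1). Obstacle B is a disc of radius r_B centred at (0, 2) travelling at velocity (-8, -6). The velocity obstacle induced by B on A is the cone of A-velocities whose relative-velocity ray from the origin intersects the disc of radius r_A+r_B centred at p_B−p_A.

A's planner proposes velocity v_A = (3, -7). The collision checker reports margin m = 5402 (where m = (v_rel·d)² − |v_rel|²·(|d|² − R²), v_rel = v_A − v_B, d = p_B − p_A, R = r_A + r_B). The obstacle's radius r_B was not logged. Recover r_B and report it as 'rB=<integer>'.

m = 5402
d = (13, 1);  v_rel = (11, -1),  |v_rel|² = 122
v_rel×d = (11)·(1) − (-1)·(13) = 24
since m = R²·122 − 24²:  R² = (576 + 5402) / 122 = 49
R = √49 = 7  ⇒  r_B = 7 − 2 = 5

rB=5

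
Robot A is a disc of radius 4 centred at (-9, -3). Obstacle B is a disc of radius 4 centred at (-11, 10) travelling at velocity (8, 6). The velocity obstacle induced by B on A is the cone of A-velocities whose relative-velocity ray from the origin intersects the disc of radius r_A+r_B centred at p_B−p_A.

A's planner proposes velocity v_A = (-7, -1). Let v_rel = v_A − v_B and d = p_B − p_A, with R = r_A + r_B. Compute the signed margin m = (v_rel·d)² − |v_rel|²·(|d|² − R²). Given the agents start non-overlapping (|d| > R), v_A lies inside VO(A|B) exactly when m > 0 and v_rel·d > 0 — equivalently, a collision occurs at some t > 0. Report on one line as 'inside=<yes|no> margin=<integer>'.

d = (-2, 13),  |d|² = 173;  R = 4+4 = 8,  c = 173−8² = 109
v_rel = (-15, -7),  |v_rel|² = 274;  v_rel·d = (-15)·(-2) + (-7)·(13) = -61
274·t² + 122·t + 109 = 0  ⇒  m = (-61)² − 274·109 = -26145
m = -26145 < 0,  v_rel·d = -61 < 0  ⇒  outside

inside=no margin=-26145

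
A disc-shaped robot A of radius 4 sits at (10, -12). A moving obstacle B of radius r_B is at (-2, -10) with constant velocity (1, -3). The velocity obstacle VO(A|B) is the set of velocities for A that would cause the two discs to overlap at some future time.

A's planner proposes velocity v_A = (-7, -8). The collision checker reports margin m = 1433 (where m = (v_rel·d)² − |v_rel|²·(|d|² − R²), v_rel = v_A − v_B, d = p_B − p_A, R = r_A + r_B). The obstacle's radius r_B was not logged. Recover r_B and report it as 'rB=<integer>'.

m = 1433
d = (-12, 2);  v_rel = (-8, -5),  |v_rel|² = 89
v_rel×d = (-8)·(2) − (-5)·(-12) = -76
since m = R²·89 − (-76)²:  R² = (5776 + 1433) / 89 = 81
R = √81 = 9  ⇒  r_B = 9 − 4 = 5

rB=5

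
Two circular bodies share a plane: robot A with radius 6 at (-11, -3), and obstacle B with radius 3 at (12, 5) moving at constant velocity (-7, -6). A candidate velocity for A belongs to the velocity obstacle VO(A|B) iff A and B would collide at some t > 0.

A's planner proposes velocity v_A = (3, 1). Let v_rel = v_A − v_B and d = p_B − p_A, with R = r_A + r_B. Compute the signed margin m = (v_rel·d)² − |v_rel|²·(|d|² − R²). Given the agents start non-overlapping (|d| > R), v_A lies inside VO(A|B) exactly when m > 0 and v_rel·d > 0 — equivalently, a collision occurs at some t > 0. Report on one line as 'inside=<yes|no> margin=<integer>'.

d = (23, 8),  |d|² = 593;  R = 6+3 = 9,  c = 593−9² = 512
v_rel = (10, 7),  |v_rel|² = 149;  v_rel·d = (10)·(23) + (7)·(8) = 286
149·t² − 572·t + 512 = 0  ⇒  m = 286² − 149·512 = 5508
m = 5508 > 0,  v_rel·d = 286 > 0  ⇒  inside

inside=yes margin=5508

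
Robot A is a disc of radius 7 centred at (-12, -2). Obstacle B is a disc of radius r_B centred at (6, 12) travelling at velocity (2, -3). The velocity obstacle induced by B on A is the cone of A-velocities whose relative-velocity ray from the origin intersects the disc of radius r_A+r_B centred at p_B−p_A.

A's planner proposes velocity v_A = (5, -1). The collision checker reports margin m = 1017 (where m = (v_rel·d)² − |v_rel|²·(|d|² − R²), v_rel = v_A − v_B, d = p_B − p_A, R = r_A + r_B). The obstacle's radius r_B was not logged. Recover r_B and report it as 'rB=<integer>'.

m = 1017
d = (18, 14);  v_rel = (3, 2),  |v_rel|² = 13
v_rel×d = (3)·(14) − (2)·(18) = 6
since m = R²·13 − 6²:  R² = (36 + 1017) / 13 = 81
R = √81 = 9  ⇒  r_B = 9 − 7 = 2

rB=2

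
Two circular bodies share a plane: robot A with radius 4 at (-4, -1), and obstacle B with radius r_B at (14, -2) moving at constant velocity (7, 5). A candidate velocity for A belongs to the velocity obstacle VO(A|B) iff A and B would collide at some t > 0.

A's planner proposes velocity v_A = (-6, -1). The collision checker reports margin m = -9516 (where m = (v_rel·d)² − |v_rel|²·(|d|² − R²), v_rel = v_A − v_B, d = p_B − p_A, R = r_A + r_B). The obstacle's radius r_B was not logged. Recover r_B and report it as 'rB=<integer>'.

m = -9516
d = (18, -1);  v_rel = (-13, -6),  |v_rel|² = 205
v_rel×d = (-13)·(-1) − (-6)·(18) = 121
since m = R²·205 − 121²:  R² = (14641 + -9516) / 205 = 25
R = √25 = 5  ⇒  r_B = 5 − 4 = 1

rB=1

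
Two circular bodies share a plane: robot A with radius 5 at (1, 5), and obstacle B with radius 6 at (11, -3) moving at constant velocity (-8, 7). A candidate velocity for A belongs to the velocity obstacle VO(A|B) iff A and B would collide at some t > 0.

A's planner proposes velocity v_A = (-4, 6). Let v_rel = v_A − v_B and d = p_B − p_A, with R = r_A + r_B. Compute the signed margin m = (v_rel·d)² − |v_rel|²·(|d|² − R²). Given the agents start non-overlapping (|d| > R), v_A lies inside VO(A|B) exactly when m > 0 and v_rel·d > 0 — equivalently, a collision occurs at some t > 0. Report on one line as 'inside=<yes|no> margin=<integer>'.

d = (10, -8),  |d|² = 164;  R = 5+6 = 11,  c = 164−11² = 43
v_rel = (4, -1),  |v_rel|² = 17;  v_rel·d = (4)·(10) + (-1)·(-8) = 48
17·t² − 96·t + 43 = 0  ⇒  m = 48² − 17·43 = 1573
m = 1573 > 0,  v_rel·d = 48 > 0  ⇒  inside

inside=yes margin=1573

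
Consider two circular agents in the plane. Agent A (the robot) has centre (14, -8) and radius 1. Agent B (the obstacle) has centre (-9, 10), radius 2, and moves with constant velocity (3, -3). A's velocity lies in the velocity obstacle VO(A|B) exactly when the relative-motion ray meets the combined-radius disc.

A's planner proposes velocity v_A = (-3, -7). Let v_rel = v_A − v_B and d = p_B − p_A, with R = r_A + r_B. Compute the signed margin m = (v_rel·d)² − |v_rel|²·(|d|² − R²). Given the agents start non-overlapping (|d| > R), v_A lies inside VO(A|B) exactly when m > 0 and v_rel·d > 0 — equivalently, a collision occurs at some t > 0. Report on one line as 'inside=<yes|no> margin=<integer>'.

d = (-23, 18),  |d|² = 853;  R = 1+2 = 3,  c = 853−3² = 844
v_rel = (-6, -4),  |v_rel|² = 52;  v_rel·d = (-6)·(-23) + (-4)·(18) = 66
52·t² − 132·t + 844 = 0  ⇒  m = 66² − 52·844 = -39532
m = -39532 < 0,  v_rel·d = 66 > 0  ⇒  outside

inside=no margin=-39532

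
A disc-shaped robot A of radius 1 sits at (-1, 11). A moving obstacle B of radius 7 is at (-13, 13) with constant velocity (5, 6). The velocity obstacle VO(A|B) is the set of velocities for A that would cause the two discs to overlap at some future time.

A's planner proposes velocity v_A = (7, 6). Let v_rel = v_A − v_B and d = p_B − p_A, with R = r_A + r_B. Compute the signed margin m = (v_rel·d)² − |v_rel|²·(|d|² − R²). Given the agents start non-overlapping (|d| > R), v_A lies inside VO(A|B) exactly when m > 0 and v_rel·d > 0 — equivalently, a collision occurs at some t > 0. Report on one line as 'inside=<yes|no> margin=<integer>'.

d = (-12, 2),  |d|² = 148;  R = 1+7 = 8,  c = 148−8² = 84
v_rel = (2, 0),  |v_rel|² = 4;  v_rel·d = (2)·(-12) + (0)·(2) = -24
4·t² + 48·t + 84 = 0  ⇒  m = (-24)² − 4·84 = 240
m = 240 > 0,  v_rel·d = -24 < 0  ⇒  outside

inside=no margin=240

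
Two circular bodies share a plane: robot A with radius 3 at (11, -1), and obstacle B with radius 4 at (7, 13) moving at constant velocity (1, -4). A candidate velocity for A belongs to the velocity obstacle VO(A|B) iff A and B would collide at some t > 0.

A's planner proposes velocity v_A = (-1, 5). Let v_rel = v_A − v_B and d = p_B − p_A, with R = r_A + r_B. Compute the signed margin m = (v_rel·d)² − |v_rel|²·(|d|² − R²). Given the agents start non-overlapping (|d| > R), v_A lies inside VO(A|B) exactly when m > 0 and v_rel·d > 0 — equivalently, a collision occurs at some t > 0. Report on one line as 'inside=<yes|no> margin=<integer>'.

d = (-4, 14),  |d|² = 212;  R = 3+4 = 7,  c = 212−7² = 163
v_rel = (-2, 9),  |v_rel|² = 85;  v_rel·d = (-2)·(-4) + (9)·(14) = 134
85·t² − 268·t + 163 = 0  ⇒  m = 134² − 85·163 = 4101
m = 4101 > 0,  v_rel·d = 134 > 0  ⇒  inside

inside=yes margin=4101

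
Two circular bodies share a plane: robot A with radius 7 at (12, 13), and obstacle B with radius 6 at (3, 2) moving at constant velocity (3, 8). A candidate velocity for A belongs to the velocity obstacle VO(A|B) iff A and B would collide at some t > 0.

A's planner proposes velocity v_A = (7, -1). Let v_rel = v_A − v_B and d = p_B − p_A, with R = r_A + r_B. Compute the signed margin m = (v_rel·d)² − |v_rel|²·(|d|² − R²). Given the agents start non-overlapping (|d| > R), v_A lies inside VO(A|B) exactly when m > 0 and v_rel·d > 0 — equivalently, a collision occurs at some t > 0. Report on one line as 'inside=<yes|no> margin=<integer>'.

d = (-9, -11),  |d|² = 202;  R = 7+6 = 13,  c = 202−13² = 33
v_rel = (4, -9),  |v_rel|² = 97;  v_rel·d = (4)·(-9) + (-9)·(-11) = 63
97·t² − 126·t + 33 = 0  ⇒  m = 63² − 97·33 = 768
m = 768 > 0,  v_rel·d = 63 > 0  ⇒  inside

inside=yes margin=768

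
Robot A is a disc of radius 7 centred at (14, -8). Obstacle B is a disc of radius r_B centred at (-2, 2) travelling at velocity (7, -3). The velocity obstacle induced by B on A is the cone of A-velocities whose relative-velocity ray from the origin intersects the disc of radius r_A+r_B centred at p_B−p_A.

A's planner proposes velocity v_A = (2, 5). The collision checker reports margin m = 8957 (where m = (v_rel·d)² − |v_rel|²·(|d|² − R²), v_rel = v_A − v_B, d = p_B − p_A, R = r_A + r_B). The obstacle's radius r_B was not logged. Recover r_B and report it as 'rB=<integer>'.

m = 8957
d = (-16, 10);  v_rel = (-5, 8),  |v_rel|² = 89
v_rel×d = (-5)·(10) − (8)·(-16) = 78
since m = R²·89 − 78²:  R² = (6084 + 8957) / 89 = 169
R = √169 = 13  ⇒  r_B = 13 − 7 = 6

rB=6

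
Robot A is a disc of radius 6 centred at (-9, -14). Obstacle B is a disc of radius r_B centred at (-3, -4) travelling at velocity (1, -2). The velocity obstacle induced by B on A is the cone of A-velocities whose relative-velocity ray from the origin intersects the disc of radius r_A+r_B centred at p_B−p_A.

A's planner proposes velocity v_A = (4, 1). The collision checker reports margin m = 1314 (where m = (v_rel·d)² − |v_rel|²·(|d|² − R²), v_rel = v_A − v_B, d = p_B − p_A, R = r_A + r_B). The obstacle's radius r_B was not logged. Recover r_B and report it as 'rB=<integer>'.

m = 1314
d = (6, 10);  v_rel = (3, 3),  |v_rel|² = 18
v_rel×d = (3)·(10) − (3)·(6) = 12
since m = R²·18 − 12²:  R² = (144 + 1314) / 18 = 81
R = √81 = 9  ⇒  r_B = 9 − 6 = 3

rB=3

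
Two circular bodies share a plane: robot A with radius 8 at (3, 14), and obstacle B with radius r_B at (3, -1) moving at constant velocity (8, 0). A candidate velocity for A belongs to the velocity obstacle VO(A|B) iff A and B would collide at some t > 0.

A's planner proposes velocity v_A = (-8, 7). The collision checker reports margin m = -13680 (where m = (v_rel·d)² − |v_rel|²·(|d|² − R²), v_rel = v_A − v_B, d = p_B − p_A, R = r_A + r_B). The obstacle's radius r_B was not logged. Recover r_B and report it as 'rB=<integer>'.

m = -13680
d = (0, -15);  v_rel = (-16, 7),  |v_rel|² = 305
v_rel×d = (-16)·(-15) − (7)·(0) = 240
since m = R²·305 − 240²:  R² = (57600 + -13680) / 305 = 144
R = √144 = 12  ⇒  r_B = 12 − 8 = 4

rB=4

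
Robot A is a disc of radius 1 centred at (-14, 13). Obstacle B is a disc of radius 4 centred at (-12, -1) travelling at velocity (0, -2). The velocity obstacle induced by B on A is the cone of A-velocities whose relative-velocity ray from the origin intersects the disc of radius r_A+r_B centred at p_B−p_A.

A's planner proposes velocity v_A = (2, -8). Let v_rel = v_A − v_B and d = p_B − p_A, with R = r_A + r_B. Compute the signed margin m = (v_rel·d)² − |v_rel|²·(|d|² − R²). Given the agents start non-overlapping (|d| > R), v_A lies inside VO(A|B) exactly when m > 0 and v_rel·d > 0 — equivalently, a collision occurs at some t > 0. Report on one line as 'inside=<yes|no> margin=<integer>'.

d = (2, -14),  |d|² = 200;  R = 1+4 = 5,  c = 200−5² = 175
v_rel = (2, -6),  |v_rel|² = 40;  v_rel·d = (2)·(2) + (-6)·(-14) = 88
40·t² − 176·t + 175 = 0  ⇒  m = 88² − 40·175 = 744
m = 744 > 0,  v_rel·d = 88 > 0  ⇒  inside

inside=yes margin=744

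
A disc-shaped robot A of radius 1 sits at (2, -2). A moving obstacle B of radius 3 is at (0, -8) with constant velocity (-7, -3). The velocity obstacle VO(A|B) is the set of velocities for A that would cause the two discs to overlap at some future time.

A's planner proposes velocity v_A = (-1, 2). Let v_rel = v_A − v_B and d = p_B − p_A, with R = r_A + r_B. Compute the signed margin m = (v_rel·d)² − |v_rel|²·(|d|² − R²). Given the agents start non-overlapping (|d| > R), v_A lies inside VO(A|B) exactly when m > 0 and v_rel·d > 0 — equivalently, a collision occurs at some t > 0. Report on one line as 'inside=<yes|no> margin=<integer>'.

d = (-2, -6),  |d|² = 40;  R = 1+3 = 4,  c = 40−4² = 24
v_rel = (6, 5),  |v_rel|² = 61;  v_rel·d = (6)·(-2) + (5)·(-6) = -42
61·t² + 84·t + 24 = 0  ⇒  m = (-42)² − 61·24 = 300
m = 300 > 0,  v_rel·d = -42 < 0  ⇒  outside

inside=no margin=300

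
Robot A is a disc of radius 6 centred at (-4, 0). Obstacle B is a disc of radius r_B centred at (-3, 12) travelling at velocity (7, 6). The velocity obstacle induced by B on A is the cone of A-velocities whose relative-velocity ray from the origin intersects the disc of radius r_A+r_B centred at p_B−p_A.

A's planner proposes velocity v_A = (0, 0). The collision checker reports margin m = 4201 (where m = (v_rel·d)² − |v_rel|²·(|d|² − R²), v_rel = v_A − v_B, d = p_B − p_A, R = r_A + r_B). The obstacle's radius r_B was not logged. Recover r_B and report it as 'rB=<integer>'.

m = 4201
d = (1, 12);  v_rel = (-7, -6),  |v_rel|² = 85
v_rel×d = (-7)·(12) − (-6)·(1) = -78
since m = R²·85 − (-78)²:  R² = (6084 + 4201) / 85 = 121
R = √121 = 11  ⇒  r_B = 11 − 6 = 5

rB=5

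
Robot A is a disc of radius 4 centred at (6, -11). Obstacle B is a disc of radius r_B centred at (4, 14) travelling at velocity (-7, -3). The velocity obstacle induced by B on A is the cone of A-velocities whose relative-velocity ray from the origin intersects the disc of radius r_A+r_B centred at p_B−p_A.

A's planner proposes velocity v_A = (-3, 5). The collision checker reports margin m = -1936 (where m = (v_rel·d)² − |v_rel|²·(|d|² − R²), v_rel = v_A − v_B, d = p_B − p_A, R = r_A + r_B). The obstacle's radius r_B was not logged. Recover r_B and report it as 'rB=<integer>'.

m = -1936
d = (-2, 25);  v_rel = (4, 8),  |v_rel|² = 80
v_rel×d = (4)·(25) − (8)·(-2) = 116
since m = R²·80 − 116²:  R² = (13456 + -1936) / 80 = 144
R = √144 = 12  ⇒  r_B = 12 − 4 = 8

rB=8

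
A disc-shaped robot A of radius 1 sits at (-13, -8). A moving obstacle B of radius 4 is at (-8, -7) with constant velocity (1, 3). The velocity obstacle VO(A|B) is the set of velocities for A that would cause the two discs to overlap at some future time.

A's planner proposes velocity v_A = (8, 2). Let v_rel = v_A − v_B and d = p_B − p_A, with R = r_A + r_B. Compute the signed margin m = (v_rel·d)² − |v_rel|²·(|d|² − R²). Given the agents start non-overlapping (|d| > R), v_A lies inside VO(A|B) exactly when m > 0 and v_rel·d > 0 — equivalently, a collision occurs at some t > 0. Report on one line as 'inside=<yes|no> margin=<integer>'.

d = (5, 1),  |d|² = 26;  R = 1+4 = 5,  c = 26−5² = 1
v_rel = (7, -1),  |v_rel|² = 50;  v_rel·d = (7)·(5) + (-1)·(1) = 34
50·t² − 68·t + 1 = 0  ⇒  m = 34² − 50·1 = 1106
m = 1106 > 0,  v_rel·d = 34 > 0  ⇒  inside

inside=yes margin=1106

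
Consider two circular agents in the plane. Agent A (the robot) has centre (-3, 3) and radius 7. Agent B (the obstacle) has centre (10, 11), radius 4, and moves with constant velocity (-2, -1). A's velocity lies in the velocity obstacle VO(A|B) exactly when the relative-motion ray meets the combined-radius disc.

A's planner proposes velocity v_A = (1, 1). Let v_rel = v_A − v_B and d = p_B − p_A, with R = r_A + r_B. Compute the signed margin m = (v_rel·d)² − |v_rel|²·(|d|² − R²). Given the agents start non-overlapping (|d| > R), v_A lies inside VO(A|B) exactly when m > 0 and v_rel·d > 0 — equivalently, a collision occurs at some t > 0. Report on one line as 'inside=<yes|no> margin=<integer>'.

d = (13, 8),  |d|² = 233;  R = 7+4 = 11,  c = 233−11² = 112
v_rel = (3, 2),  |v_rel|² = 13;  v_rel·d = (3)·(13) + (2)·(8) = 55
13·t² − 110·t + 112 = 0  ⇒  m = 55² − 13·112 = 1569
m = 1569 > 0,  v_rel·d = 55 > 0  ⇒  inside

inside=yes margin=1569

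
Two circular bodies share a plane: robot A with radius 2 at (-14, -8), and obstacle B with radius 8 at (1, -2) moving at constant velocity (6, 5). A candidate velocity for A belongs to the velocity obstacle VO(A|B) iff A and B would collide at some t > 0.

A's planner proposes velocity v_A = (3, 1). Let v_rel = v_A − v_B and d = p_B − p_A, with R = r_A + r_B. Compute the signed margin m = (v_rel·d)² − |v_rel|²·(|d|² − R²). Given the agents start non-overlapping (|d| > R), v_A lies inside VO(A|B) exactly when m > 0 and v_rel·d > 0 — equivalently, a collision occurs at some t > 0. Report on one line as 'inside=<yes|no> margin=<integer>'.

d = (15, 6),  |d|² = 261;  R = 2+8 = 10,  c = 261−10² = 161
v_rel = (-3, -4),  |v_rel|² = 25;  v_rel·d = (-3)·(15) + (-4)·(6) = -69
25·t² + 138·t + 161 = 0  ⇒  m = (-69)² − 25·161 = 736
m = 736 > 0,  v_rel·d = -69 < 0  ⇒  outside

inside=no margin=736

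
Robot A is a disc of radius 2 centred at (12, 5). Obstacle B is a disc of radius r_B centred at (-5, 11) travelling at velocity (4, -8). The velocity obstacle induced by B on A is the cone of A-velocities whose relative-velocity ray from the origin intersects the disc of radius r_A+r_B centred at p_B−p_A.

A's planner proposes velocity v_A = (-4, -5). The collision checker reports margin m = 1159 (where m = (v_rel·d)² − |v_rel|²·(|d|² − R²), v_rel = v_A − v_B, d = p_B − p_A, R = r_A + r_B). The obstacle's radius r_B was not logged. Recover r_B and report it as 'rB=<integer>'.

m = 1159
d = (-17, 6);  v_rel = (-8, 3),  |v_rel|² = 73
v_rel×d = (-8)·(6) − (3)·(-17) = 3
since m = R²·73 − 3²:  R² = (9 + 1159) / 73 = 16
R = √16 = 4  ⇒  r_B = 4 − 2 = 2

rB=2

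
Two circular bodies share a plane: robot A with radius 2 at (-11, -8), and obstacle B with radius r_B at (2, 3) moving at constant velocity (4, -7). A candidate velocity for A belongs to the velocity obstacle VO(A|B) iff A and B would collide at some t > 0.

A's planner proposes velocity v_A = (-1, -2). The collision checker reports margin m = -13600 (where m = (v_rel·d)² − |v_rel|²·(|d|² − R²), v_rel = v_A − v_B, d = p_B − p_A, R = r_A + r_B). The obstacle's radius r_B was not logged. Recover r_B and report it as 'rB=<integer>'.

m = -13600
d = (13, 11);  v_rel = (-5, 5),  |v_rel|² = 50
v_rel×d = (-5)·(11) − (5)·(13) = -120
since m = R²·50 − (-120)²:  R² = (14400 + -13600) / 50 = 16
R = √16 = 4  ⇒  r_B = 4 − 2 = 2

rB=2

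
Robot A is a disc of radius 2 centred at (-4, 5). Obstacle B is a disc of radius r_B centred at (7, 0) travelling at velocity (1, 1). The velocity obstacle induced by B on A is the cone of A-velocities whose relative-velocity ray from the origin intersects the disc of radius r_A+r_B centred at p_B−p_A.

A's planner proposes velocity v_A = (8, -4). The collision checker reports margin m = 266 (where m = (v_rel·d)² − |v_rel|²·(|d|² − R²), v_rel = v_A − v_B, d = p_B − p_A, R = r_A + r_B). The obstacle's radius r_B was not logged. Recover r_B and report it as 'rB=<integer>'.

m = 266
d = (11, -5);  v_rel = (7, -5),  |v_rel|² = 74
v_rel×d = (7)·(-5) − (-5)·(11) = 20
since m = R²·74 − 20²:  R² = (400 + 266) / 74 = 9
R = √9 = 3  ⇒  r_B = 3 − 2 = 1

rB=1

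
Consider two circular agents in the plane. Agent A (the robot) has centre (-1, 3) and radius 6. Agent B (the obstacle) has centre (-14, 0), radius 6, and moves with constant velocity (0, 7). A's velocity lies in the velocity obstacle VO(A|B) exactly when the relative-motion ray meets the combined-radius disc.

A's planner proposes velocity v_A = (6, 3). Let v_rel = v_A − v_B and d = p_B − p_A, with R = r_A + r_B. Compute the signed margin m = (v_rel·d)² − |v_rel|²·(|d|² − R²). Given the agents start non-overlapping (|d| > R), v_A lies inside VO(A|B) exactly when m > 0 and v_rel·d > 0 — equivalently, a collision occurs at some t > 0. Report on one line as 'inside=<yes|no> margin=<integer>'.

d = (-13, -3),  |d|² = 178;  R = 6+6 = 12,  c = 178−12² = 34
v_rel = (6, -4),  |v_rel|² = 52;  v_rel·d = (6)·(-13) + (-4)·(-3) = -66
52·t² + 132·t + 34 = 0  ⇒  m = (-66)² − 52·34 = 2588
m = 2588 > 0,  v_rel·d = -66 < 0  ⇒  outside

inside=no margin=2588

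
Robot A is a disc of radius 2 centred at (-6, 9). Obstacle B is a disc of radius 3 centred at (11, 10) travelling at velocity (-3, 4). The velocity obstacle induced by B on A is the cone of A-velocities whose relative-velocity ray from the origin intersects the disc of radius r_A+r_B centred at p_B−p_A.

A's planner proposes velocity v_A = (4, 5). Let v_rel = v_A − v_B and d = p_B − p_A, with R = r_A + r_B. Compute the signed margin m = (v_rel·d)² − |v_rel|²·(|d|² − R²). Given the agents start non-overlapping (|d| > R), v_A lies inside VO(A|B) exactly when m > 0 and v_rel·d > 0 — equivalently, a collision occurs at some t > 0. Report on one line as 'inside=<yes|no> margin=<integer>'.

d = (17, 1),  |d|² = 290;  R = 2+3 = 5,  c = 290−5² = 265
v_rel = (7, 1),  |v_rel|² = 50;  v_rel·d = (7)·(17) + (1)·(1) = 120
50·t² − 240·t + 265 = 0  ⇒  m = 120² − 50·265 = 1150
m = 1150 > 0,  v_rel·d = 120 > 0  ⇒  inside

inside=yes margin=1150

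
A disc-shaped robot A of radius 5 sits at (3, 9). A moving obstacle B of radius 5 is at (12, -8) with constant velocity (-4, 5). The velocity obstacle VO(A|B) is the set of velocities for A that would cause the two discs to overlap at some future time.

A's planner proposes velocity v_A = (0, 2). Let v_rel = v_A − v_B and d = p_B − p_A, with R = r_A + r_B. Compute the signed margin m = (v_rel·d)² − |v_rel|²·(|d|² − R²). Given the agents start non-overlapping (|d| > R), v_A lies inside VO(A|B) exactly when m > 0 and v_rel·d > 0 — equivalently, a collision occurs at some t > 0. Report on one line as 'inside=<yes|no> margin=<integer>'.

d = (9, -17),  |d|² = 370;  R = 5+5 = 10,  c = 370−10² = 270
v_rel = (4, -3),  |v_rel|² = 25;  v_rel·d = (4)·(9) + (-3)·(-17) = 87
25·t² − 174·t + 270 = 0  ⇒  m = 87² − 25·270 = 819
m = 819 > 0,  v_rel·d = 87 > 0  ⇒  inside

inside=yes margin=819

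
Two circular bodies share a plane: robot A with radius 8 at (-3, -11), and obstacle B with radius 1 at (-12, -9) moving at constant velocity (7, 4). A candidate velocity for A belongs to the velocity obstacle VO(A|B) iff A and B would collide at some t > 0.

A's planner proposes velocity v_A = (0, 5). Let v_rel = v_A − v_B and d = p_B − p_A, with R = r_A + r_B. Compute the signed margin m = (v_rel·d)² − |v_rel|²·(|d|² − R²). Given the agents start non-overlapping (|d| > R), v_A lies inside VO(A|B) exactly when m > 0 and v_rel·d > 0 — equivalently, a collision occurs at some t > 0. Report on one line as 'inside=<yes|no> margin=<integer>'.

d = (-9, 2),  |d|² = 85;  R = 8+1 = 9,  c = 85−9² = 4
v_rel = (-7, 1),  |v_rel|² = 50;  v_rel·d = (-7)·(-9) + (1)·(2) = 65
50·t² − 130·t + 4 = 0  ⇒  m = 65² − 50·4 = 4025
m = 4025 > 0,  v_rel·d = 65 > 0  ⇒  inside

inside=yes margin=4025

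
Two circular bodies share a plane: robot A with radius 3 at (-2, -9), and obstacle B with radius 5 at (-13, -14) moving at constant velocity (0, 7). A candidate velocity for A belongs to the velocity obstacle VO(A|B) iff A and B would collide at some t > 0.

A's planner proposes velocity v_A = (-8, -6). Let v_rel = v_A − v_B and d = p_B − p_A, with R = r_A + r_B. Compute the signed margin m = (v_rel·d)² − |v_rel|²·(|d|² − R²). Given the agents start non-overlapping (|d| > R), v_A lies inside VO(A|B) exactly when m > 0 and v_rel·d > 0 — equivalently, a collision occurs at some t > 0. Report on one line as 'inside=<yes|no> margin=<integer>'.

d = (-11, -5),  |d|² = 146;  R = 3+5 = 8,  c = 146−8² = 82
v_rel = (-8, -13),  |v_rel|² = 233;  v_rel·d = (-8)·(-11) + (-13)·(-5) = 153
233·t² − 306·t + 82 = 0  ⇒  m = 153² − 233·82 = 4303
m = 4303 > 0,  v_rel·d = 153 > 0  ⇒  inside

inside=yes margin=4303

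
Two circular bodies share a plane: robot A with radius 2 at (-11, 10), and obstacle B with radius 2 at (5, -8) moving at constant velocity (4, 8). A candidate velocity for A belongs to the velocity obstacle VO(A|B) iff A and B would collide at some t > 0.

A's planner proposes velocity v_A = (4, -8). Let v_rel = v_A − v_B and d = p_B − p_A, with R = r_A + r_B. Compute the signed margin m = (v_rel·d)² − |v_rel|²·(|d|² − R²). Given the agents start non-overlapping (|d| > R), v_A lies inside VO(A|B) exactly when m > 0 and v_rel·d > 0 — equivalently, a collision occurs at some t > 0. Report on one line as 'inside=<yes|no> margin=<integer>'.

d = (16, -18),  |d|² = 580;  R = 2+2 = 4,  c = 580−4² = 564
v_rel = (0, -16),  |v_rel|² = 256;  v_rel·d = (0)·(16) + (-16)·(-18) = 288
256·t² − 576·t + 564 = 0  ⇒  m = 288² − 256·564 = -61440
m = -61440 < 0,  v_rel·d = 288 > 0  ⇒  outside

inside=no margin=-61440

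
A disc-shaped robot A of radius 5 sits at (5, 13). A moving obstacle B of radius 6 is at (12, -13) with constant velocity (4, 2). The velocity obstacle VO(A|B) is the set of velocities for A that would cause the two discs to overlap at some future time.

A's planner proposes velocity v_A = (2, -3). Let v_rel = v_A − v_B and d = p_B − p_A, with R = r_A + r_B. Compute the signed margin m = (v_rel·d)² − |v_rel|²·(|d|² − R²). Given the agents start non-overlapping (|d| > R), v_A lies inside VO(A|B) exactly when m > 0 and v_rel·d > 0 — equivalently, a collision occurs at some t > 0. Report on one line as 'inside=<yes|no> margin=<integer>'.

d = (7, -26),  |d|² = 725;  R = 5+6 = 11,  c = 725−11² = 604
v_rel = (-2, -5),  |v_rel|² = 29;  v_rel·d = (-2)·(7) + (-5)·(-26) = 116
29·t² − 232·t + 604 = 0  ⇒  m = 116² − 29·604 = -4060
m = -4060 < 0,  v_rel·d = 116 > 0  ⇒  outside

inside=no margin=-4060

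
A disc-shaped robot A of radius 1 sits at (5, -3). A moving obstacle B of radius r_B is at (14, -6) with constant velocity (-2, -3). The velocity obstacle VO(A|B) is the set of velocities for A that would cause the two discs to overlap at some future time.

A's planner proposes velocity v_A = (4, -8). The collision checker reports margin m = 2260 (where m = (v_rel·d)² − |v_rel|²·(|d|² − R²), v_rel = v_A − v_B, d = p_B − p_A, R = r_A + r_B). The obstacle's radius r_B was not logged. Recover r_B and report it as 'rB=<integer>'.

m = 2260
d = (9, -3);  v_rel = (6, -5),  |v_rel|² = 61
v_rel×d = (6)·(-3) − (-5)·(9) = 27
since m = R²·61 − 27²:  R² = (729 + 2260) / 61 = 49
R = √49 = 7  ⇒  r_B = 7 − 1 = 6

rB=6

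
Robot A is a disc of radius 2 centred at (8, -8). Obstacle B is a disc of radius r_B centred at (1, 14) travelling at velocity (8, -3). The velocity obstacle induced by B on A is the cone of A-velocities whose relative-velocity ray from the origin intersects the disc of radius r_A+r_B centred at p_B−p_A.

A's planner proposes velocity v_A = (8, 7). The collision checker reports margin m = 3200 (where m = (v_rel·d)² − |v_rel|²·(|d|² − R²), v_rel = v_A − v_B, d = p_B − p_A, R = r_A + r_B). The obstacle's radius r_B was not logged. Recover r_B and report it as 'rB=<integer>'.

m = 3200
d = (-7, 22);  v_rel = (0, 10),  |v_rel|² = 100
v_rel×d = (0)·(22) − (10)·(-7) = 70
since m = R²·100 − 70²:  R² = (4900 + 3200) / 100 = 81
R = √81 = 9  ⇒  r_B = 9 − 2 = 7

rB=7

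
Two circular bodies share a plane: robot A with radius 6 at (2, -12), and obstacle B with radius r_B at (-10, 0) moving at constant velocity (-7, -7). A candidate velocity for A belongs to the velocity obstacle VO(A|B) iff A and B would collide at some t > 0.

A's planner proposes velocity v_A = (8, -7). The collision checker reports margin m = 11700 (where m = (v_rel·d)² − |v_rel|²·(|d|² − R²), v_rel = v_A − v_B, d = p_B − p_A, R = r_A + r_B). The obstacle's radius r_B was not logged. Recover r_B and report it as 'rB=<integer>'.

m = 11700
d = (-12, 12);  v_rel = (15, 0),  |v_rel|² = 225
v_rel×d = (15)·(12) − (0)·(-12) = 180
since m = R²·225 − 180²:  R² = (32400 + 11700) / 225 = 196
R = √196 = 14  ⇒  r_B = 14 − 6 = 8

rB=8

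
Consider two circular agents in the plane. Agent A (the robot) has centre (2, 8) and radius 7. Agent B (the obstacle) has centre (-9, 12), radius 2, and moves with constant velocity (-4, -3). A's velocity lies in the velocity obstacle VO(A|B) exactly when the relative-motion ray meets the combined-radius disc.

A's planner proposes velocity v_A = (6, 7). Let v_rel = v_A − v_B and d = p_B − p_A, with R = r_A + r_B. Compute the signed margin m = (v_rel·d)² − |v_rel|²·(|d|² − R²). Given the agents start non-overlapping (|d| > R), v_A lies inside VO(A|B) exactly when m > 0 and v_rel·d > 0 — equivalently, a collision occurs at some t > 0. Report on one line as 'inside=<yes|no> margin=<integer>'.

d = (-11, 4),  |d|² = 137;  R = 7+2 = 9,  c = 137−9² = 56
v_rel = (10, 10),  |v_rel|² = 200;  v_rel·d = (10)·(-11) + (10)·(4) = -70
200·t² + 140·t + 56 = 0  ⇒  m = (-70)² − 200·56 = -6300
m = -6300 < 0,  v_rel·d = -70 < 0  ⇒  outside

inside=no margin=-6300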